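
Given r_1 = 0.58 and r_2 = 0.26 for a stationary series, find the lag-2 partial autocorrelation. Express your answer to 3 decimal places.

φ_{22} = (r_2 − r_1²) / (1 − r_1²)
r_1² = (0.58)² = 0.3364
Numerator = 0.26 − 0.3364 = -0.0764; denominator = 1 − 0.3364 = 0.6636
φ_{22} = -0.0764 / 0.6636 = -0.115

-0.115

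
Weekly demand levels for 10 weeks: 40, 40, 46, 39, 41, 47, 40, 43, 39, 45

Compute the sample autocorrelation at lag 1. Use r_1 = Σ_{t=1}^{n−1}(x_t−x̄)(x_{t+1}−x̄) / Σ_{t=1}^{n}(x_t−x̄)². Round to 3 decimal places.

-0.512

Mean x̄ = (40 + 40 + 46 + 39 + 41 + 47 + 40 + 43 + 39 + 45)/10 = 42.0000
Numerator Σ_{t=1}^{9}(x_t−x̄)(x_{t+1}−x̄) = -42.0000
Denominator Σ(x_t−x̄)² = 82.0000
r_1 = -42.0000 / 82.0000 = -0.512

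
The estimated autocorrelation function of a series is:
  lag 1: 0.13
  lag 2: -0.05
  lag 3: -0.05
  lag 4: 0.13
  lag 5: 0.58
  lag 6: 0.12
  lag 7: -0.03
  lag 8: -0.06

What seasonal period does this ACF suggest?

5

The largest autocorrelation is r_5 = 0.58; the remaining lags stay at or below 0.13.
The dominant spike at lag 5 indicates a seasonal period of 5.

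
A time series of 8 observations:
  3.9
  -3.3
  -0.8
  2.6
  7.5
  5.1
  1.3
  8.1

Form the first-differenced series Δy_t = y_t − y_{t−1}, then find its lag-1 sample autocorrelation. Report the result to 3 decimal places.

-0.155

First differences Δy: -7.2, 2.5, 3.4, 4.9, -2.4, -3.8, 6.8
Mean of differences = 0.6000
Numerator Σ(Δy_t−Δȳ)(Δy_{t+1}−Δȳ) = -24.4400
Denominator Σ(Δy_t−Δȳ)² = 157.5800
r_1(Δy) = -24.4400 / 157.5800 = -0.155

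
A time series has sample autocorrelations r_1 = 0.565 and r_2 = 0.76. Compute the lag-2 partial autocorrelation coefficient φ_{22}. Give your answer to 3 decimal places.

φ_{22} = (r_2 − r_1²) / (1 − r_1²)
r_1² = (0.565)² = 0.319225
Numerator = 0.76 − 0.3192 = 0.4408; denominator = 1 − 0.3192 = 0.6808
φ_{22} = 0.4408 / 0.6808 = 0.647

0.647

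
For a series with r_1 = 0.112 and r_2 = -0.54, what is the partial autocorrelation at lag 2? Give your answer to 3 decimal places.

-0.560

φ_{22} = (r_2 − r_1²) / (1 − r_1²)
r_1² = (0.112)² = 0.012544
Numerator = -0.54 − 0.0125 = -0.5525; denominator = 1 − 0.0125 = 0.9875
φ_{22} = -0.5525 / 0.9875 = -0.560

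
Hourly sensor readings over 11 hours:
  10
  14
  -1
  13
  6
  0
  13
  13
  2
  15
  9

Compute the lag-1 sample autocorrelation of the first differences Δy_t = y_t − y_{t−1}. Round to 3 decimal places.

First differences Δy: 4, -15, 14, -7, -6, 13, 0, -11, 13, -6
Mean of differences = -0.1000
Numerator Σ(Δy_t−Δȳ)(Δy_{t+1}−Δȳ) = -624.9100
Denominator Σ(Δy_t−Δȳ)² = 1016.9000
r_1(Δy) = -624.9100 / 1016.9000 = -0.615

-0.615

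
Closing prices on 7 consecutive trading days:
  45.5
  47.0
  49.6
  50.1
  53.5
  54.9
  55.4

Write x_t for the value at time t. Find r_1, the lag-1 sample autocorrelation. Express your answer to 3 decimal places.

0.597

Mean x̄ = (45.5 + 47.0 + 49.6 + 50.1 + 53.5 + 54.9 + 55.4)/7 = 50.8571
Deviations from mean: -5.3571, -3.8571, -1.2571, -0.7571, 2.6429, 4.0429, 4.5429
Numerator Σ_{t=1}^{6}(x_t−x̄)(x_{t+1}−x̄) = 53.5139
Denominator Σ(x_t−x̄)² = 89.6971
r_1 = 53.5139 / 89.6971 = 0.597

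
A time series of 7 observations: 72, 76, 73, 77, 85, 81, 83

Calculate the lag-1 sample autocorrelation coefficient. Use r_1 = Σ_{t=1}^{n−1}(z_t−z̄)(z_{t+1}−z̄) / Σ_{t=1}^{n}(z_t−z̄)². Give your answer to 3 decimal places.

Mean z̄ = (72 + 76 + 73 + 77 + 85 + 81 + 83)/7 = 78.1429
Deviations from mean: -6.1429, -2.1429, -5.1429, -1.1429, 6.8571, 2.8571, 4.8571
Σ(z_t−z̄)(z_{t+1}−z̄) = (13.1633) + (11.0204) + (5.8776) + (-7.8367) + (19.5918) + (13.8776) = 55.6939
Denominator Σ(z_t−z̄)² = 148.8571
r_1 = 55.6939 / 148.8571 = 0.374

0.374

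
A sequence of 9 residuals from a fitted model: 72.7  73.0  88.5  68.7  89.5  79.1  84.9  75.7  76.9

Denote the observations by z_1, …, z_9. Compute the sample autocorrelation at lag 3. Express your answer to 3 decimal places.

-0.215

Mean z̄ = (72.7 + 73.0 + 88.5 + 68.7 + 89.5 + 79.1 + 84.9 + 75.7 + 76.9)/9 = 78.7778
Numerator Σ_{t=1}^{6}(z_t−z̄)(z_{t+3}−z̄) = -92.8715
Denominator Σ(z_t−z̄)² = 431.9556
r_3 = -92.8715 / 431.9556 = -0.215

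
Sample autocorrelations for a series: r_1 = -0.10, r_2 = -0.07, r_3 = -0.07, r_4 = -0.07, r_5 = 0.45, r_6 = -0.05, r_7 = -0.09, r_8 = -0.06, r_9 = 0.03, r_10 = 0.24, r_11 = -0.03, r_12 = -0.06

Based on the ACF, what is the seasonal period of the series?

The largest autocorrelation is r_5 = 0.45, with a weaker echo at lag 10 (0.24); the remaining lags stay at or below 0.03.
The dominant spike at lag 5 indicates a seasonal period of 5.

5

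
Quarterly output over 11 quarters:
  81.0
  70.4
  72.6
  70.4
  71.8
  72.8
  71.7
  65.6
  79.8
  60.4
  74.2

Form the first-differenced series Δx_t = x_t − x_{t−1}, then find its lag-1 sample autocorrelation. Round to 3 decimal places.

-0.713

First differences Δx: -10.6, 2.2, -2.2, 1.4, 1.0, -1.1, -6.1, 14.2, -19.4, 13.8
Mean of differences = -0.6800
Numerator Σ(Δx_t−Δx̄)(Δx_{t+1}−Δx̄) = -661.3124
Denominator Σ(Δx_t−Δx̄)² = 927.2360
r_1(Δx) = -661.3124 / 927.2360 = -0.713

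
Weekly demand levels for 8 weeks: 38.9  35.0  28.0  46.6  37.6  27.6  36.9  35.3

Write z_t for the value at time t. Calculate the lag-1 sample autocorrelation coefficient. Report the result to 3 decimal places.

Mean z̄ = (38.9 + 35.0 + 28.0 + 46.6 + 37.6 + 27.6 + 36.9 + 35.3)/8 = 35.7375
Deviations from mean: 3.1625, -0.7375, -7.7375, 10.8625, 1.8625, -8.1375, 1.1625, -0.4375
Σ(z_t−z̄)(z_{t+1}−z̄) = (-2.3323) + (5.7064) + (-84.0486) + (20.2314) + (-15.1561) + (-9.4598) + (-0.5086) = -85.5677
Denominator Σ(z_t−z̄)² = 259.6388
r_1 = -85.5677 / 259.6388 = -0.330

-0.330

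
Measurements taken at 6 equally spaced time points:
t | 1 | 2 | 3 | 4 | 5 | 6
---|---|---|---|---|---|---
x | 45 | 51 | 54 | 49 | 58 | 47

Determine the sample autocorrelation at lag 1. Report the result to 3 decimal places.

-0.401

Mean x̄ = (45 + 51 + 54 + 49 + 58 + 47)/6 = 50.6667
Σ(x_t−x̄)(x_{t+1}−x̄) = (-1.8889) + (1.1111) + (-5.5556) + (-12.2222) + (-26.8889) = -45.4444
Denominator Σ(x_t−x̄)² = 113.3333
r_1 = -45.4444 / 113.3333 = -0.401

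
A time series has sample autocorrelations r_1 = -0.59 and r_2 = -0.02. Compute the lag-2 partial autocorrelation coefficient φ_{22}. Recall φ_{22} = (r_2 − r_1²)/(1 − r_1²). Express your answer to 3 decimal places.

φ_{22} = (r_2 − r_1²) / (1 − r_1²)
r_1² = (-0.59)² = 0.3481
Numerator = -0.02 − 0.3481 = -0.3681; denominator = 1 − 0.3481 = 0.6519
φ_{22} = -0.3681 / 0.6519 = -0.565

-0.565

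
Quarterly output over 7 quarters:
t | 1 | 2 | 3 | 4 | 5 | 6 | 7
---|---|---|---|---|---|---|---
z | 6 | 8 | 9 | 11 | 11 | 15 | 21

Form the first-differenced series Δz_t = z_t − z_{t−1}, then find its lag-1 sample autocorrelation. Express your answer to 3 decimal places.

0.181

First differences Δz: 2, 1, 2, 0, 4, 6
Mean of differences = 2.5000
Numerator Σ(Δz_t−Δz̄)(Δz_{t+1}−Δz̄) = 4.2500
Denominator Σ(Δz_t−Δz̄)² = 23.5000
r_1(Δz) = 4.2500 / 23.5000 = 0.181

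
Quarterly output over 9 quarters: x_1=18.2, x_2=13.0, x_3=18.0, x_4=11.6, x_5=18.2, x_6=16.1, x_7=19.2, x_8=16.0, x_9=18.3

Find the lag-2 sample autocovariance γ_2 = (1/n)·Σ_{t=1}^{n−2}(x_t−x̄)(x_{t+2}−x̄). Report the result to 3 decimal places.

Mean x̄ = (18.2 + 13.0 + 18.0 + 11.6 + 18.2 + 16.1 + 19.2 + 16.0 + 18.3)/9 = 16.5111
Σ_{t=1}^{7}(x_t−x̄)(x_{t+2}−x̄) = 33.8531
γ_2 = 33.8531 / 9 = 3.761

3.761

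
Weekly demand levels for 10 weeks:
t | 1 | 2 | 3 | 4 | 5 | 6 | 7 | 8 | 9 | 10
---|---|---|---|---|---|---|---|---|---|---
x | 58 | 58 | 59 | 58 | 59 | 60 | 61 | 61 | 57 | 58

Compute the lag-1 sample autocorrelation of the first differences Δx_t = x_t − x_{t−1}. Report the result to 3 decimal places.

-0.182

First differences Δx: 0, 1, -1, 1, 1, 1, 0, -4, 1
Mean of differences = 0.0000
Numerator Σ(Δx_t−Δx̄)(Δx_{t+1}−Δx̄) = -4.0000
Denominator Σ(Δx_t−Δx̄)² = 22.0000
r_1(Δx) = -4.0000 / 22.0000 = -0.182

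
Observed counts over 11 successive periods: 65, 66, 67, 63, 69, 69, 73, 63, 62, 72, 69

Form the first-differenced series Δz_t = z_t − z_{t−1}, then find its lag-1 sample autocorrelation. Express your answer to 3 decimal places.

-0.358

First differences Δz: 1, 1, -4, 6, 0, 4, -10, -1, 10, -3
Mean of differences = 0.4000
Numerator Σ(Δz_t−Δz̄)(Δz_{t+1}−Δz̄) = -99.5600
Denominator Σ(Δz_t−Δz̄)² = 278.4000
r_1(Δz) = -99.5600 / 278.4000 = -0.358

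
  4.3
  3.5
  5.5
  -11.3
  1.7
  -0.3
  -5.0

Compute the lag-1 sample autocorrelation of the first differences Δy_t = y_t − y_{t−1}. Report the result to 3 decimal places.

-0.596

First differences Δy: -0.8, 2.0, -16.8, 13.0, -2.0, -4.7
Mean of differences = -1.5500
Numerator Σ(Δy_t−Δȳ)(Δy_{t+1}−Δȳ) = -278.4925
Denominator Σ(Δy_t−Δȳ)² = 467.5550
r_1(Δy) = -278.4925 / 467.5550 = -0.596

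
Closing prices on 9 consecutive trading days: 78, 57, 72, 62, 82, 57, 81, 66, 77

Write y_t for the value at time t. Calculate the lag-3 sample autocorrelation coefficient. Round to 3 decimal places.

Mean ȳ = (78 + 57 + 72 + 62 + 82 + 57 + 81 + 66 + 77)/9 = 70.2222
Numerator Σ_{t=1}^{6}(y_t−ȳ)(y_{t+3}−ȳ) = -471.1481
Denominator Σ(y_t−ȳ)² = 799.5556
r_3 = -471.1481 / 799.5556 = -0.589

-0.589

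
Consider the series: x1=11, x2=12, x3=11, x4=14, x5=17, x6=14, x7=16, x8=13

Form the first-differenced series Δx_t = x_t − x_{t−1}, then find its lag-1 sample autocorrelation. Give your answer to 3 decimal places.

First differences Δx: 1, -1, 3, 3, -3, 2, -3
Mean of differences = 0.2857
Numerator Σ(Δx_t−Δx̄)(Δx_{t+1}−Δx̄) = -17.2245
Denominator Σ(Δx_t−Δx̄)² = 41.4286
r_1(Δx) = -17.2245 / 41.4286 = -0.416

-0.416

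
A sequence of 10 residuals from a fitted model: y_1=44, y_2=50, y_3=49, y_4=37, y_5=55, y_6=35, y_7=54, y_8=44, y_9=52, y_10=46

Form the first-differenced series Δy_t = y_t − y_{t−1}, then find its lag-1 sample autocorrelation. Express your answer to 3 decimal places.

-0.866

First differences Δy: 6, -1, -12, 18, -20, 19, -10, 8, -6
Mean of differences = 0.2222
Numerator Σ(Δy_t−Δȳ)(Δy_{t+1}−Δȳ) = -1268.4938
Denominator Σ(Δy_t−Δȳ)² = 1465.5556
r_1(Δy) = -1268.4938 / 1465.5556 = -0.866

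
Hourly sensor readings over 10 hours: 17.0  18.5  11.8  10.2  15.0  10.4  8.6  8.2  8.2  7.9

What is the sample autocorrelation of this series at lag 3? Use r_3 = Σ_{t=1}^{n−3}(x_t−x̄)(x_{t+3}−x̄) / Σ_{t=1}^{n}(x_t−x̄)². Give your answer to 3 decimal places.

0.170

Mean x̄ = (17.0 + 18.5 + 11.8 + 10.2 + 15.0 + 10.4 + 8.6 + 8.2 + 8.2 + 7.9)/10 = 11.5800
Σ(x_t−x̄)(x_{t+3}−x̄) = (-7.4796) + (23.6664) + (-0.2596) + (4.1124) + (-11.5596) + (3.9884) + (10.9664) = 23.4348
Denominator Σ(x_t−x̄)² = 137.5760
r_3 = 23.4348 / 137.5760 = 0.170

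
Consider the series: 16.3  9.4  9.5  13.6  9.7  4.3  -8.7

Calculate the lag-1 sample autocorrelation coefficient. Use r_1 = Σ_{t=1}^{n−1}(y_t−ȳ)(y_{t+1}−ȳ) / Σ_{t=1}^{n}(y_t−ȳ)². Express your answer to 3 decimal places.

0.222

Mean ȳ = (16.3 + 9.4 + 9.5 + 13.6 + 9.7 + 4.3 − 8.7)/7 = 7.7286
Deviations from mean: 8.5714, 1.6714, 1.7714, 5.8714, 1.9714, -3.4286, -16.4286
Numerator Σ_{t=1}^{6}(y_t−ȳ)(y_{t+1}−ȳ) = 88.8306
Denominator Σ(y_t−ȳ)² = 399.4143
r_1 = 88.8306 / 399.4143 = 0.222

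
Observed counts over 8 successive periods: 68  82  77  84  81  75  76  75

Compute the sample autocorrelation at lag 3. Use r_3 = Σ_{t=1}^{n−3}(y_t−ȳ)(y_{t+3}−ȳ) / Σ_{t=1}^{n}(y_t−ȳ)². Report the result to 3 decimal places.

Mean ȳ = (68 + 82 + 77 + 84 + 81 + 75 + 76 + 75)/8 = 77.2500
Σ(y_t−ȳ)(y_{t+3}−ȳ) = (-62.4375) + (17.8125) + (0.5625) + (-8.4375) + (-8.4375) = -60.9375
Denominator Σ(y_t−ȳ)² = 179.5000
r_3 = -60.9375 / 179.5000 = -0.339

-0.339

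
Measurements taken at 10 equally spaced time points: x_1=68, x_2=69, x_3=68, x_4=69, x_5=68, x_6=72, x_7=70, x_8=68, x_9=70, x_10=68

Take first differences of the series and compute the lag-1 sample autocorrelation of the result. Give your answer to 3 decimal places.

First differences Δx: 1, -1, 1, -1, 4, -2, -2, 2, -2
Mean of differences = 0.0000
Numerator Σ(Δx_t−Δx̄)(Δx_{t+1}−Δx̄) = -19.0000
Denominator Σ(Δx_t−Δx̄)² = 36.0000
r_1(Δx) = -19.0000 / 36.0000 = -0.528

-0.528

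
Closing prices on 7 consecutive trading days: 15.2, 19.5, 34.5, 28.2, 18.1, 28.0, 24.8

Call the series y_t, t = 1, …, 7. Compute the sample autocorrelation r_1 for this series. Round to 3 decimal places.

Mean ȳ = (15.2 + 19.5 + 34.5 + 28.2 + 18.1 + 28.0 + 24.8)/7 = 24.0429
Deviations from mean: -8.8429, -4.5429, 10.4571, 4.1571, -5.9429, 3.9571, 0.7571
Numerator Σ_{t=1}^{6}(y_t−ȳ)(y_{t+1}−ȳ) = -9.0876
Denominator Σ(y_t−ȳ)² = 277.0171
r_1 = -9.0876 / 277.0171 = -0.033

-0.033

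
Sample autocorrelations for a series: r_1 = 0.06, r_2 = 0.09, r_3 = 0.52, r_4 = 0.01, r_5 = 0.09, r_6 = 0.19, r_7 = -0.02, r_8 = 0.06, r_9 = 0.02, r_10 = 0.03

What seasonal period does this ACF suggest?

3

The largest autocorrelation is r_3 = 0.52, with a weaker echo at lag 6 (0.19); the remaining lags stay at or below 0.09.
The dominant spike at lag 3 indicates a seasonal period of 3.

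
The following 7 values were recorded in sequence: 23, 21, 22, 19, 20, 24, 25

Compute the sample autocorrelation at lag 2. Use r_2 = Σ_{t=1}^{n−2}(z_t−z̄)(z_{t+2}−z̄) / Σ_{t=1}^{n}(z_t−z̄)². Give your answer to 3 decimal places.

Mean z̄ = (23 + 21 + 22 + 19 + 20 + 24 + 25)/7 = 22.0000
Numerator Σ_{t=1}^{5}(z_t−z̄)(z_{t+2}−z̄) = -9.0000
Denominator Σ(z_t−z̄)² = 28.0000
r_2 = -9.0000 / 28.0000 = -0.321

-0.321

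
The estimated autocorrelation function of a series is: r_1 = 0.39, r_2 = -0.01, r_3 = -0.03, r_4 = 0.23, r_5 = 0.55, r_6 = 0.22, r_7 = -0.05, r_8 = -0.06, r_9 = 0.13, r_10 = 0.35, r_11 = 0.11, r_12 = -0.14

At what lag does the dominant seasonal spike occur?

5

The largest autocorrelation is r_5 = 0.55; the remaining lags stay at or below 0.39.
The dominant spike at lag 5 indicates a seasonal period of 5.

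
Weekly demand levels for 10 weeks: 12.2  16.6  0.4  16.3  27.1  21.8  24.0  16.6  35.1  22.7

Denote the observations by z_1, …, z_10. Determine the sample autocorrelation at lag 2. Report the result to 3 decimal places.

0.105

Mean z̄ = (12.2 + 16.6 + 0.4 + 16.3 + 27.1 + 21.8 + 24.0 + 16.6 + 35.1 + 22.7)/10 = 19.2800
Numerator Σ_{t=1}^{8}(z_t−z̄)(z_{t+2}−z̄) = 82.1672
Denominator Σ(z_t−z̄)² = 781.5760
r_2 = 82.1672 / 781.5760 = 0.105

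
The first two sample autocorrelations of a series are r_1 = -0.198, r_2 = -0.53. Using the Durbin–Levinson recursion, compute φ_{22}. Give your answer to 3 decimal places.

φ_{22} = (r_2 − r_1²) / (1 − r_1²)
r_1² = (-0.198)² = 0.039204
Numerator = -0.53 − 0.0392 = -0.5692; denominator = 1 − 0.0392 = 0.9608
φ_{22} = -0.5692 / 0.9608 = -0.592

-0.592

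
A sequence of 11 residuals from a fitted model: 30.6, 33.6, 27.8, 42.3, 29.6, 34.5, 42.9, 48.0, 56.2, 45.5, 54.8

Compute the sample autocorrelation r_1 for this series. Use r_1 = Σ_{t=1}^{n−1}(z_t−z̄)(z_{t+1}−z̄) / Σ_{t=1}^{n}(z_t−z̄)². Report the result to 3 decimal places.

Mean z̄ = (30.6 + 33.6 + 27.8 + 42.3 + 29.6 + 34.5 + 42.9 + 48.0 + 56.2 + 45.5 + 54.8)/11 = 40.5273
Numerator Σ_{t=1}^{10}(z_t−z̄)(z_{t+1}−z̄) = 450.3211
Denominator Σ(z_t−z̄)² = 1002.9418
r_1 = 450.3211 / 1002.9418 = 0.449

0.449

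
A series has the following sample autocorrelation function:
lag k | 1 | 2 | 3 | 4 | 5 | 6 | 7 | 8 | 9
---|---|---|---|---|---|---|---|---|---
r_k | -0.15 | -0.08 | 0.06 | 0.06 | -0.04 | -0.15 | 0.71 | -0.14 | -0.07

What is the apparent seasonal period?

7

The largest autocorrelation is r_7 = 0.71; the remaining lags stay at or below 0.06.
The dominant spike at lag 7 indicates a seasonal period of 7.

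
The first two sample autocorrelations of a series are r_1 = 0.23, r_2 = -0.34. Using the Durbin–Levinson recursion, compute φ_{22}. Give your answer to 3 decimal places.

φ_{22} = (r_2 − r_1²) / (1 − r_1²)
r_1² = (0.23)² = 0.0529
Numerator = -0.34 − 0.0529 = -0.3929; denominator = 1 − 0.0529 = 0.9471
φ_{22} = -0.3929 / 0.9471 = -0.415

-0.415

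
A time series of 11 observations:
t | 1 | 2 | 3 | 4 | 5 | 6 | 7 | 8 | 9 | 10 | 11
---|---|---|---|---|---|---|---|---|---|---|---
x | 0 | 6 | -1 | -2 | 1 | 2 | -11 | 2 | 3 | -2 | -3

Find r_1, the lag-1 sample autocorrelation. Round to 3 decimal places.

-0.226

Mean x̄ = (0 + 6 − 1 − 2 + 1 + 2 − 11 + 2 + 3 − 2 − 3)/11 = -0.4545
Numerator Σ_{t=1}^{10}(x_t−x̄)(x_{t+1}−x̄) = -43.1157
Denominator Σ(x_t−x̄)² = 190.7273
r_1 = -43.1157 / 190.7273 = -0.226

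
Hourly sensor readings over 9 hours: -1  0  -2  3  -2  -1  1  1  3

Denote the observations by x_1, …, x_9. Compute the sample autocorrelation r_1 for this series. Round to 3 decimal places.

Mean x̄ = (-1 + 0 − 2 + 3 − 2 − 1 + 1 + 1 + 3)/9 = 0.2222
Numerator Σ_{t=1}^{8}(x_t−x̄)(x_{t+1}−x̄) = -7.0494
Denominator Σ(x_t−x̄)² = 29.5556
r_1 = -7.0494 / 29.5556 = -0.239

-0.239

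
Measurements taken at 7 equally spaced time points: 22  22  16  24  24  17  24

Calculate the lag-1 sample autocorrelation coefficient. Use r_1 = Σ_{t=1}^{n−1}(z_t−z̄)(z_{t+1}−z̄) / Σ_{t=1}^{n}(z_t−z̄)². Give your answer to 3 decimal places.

-0.483

Mean z̄ = (22 + 22 + 16 + 24 + 24 + 17 + 24)/7 = 21.2857
Deviations from mean: 0.7143, 0.7143, -5.2857, 2.7143, 2.7143, -4.2857, 2.7143
Σ(z_t−z̄)(z_{t+1}−z̄) = (0.5102) + (-3.7755) + (-14.3469) + (7.3673) + (-11.6327) + (-11.6327) = -33.5102
Denominator Σ(z_t−z̄)² = 69.4286
r_1 = -33.5102 / 69.4286 = -0.483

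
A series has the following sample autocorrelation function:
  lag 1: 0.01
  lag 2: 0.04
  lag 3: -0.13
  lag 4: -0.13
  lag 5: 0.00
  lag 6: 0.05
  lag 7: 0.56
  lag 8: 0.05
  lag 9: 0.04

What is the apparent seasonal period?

The largest autocorrelation is r_7 = 0.56; the remaining lags stay at or below 0.05.
The dominant spike at lag 7 indicates a seasonal period of 7.

7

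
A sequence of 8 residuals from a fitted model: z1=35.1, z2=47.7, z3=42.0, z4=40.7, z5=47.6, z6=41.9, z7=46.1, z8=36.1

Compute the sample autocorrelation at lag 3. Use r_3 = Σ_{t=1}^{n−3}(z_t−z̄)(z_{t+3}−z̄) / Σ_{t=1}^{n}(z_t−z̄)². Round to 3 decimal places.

0.011

Mean z̄ = (35.1 + 47.7 + 42.0 + 40.7 + 47.6 + 41.9 + 46.1 + 36.1)/8 = 42.1500
Σ(z_t−z̄)(z_{t+3}−z̄) = (10.2225) + (30.2475) + (0.0375) + (-5.7275) + (-32.9725) = 1.8075
Denominator Σ(z_t−z̄)² = 164.6000
r_3 = 1.8075 / 164.6000 = 0.011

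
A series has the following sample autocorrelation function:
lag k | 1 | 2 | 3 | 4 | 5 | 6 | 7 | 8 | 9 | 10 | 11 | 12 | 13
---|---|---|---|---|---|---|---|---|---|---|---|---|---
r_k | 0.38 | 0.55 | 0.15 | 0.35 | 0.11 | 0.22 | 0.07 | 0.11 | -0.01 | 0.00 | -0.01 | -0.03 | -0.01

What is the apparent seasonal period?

2

The largest autocorrelation is r_2 = 0.55; the remaining lags stay at or below 0.38.
The dominant spike at lag 2 indicates a seasonal period of 2.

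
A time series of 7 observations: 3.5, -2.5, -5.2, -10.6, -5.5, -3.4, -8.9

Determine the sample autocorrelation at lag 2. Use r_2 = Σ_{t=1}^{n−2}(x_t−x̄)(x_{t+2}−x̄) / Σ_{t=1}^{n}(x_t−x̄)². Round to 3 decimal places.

-0.163

Mean x̄ = (3.5 − 2.5 − 5.2 − 10.6 − 5.5 − 3.4 − 8.9)/7 = -4.6571
Deviations from mean: 8.1571, 2.1571, -0.5429, -5.9429, -0.8429, 1.2571, -4.2429
Numerator Σ_{t=1}^{5}(x_t−x̄)(x_{t+2}−x̄) = -20.6851
Denominator Σ(x_t−x̄)² = 127.0971
r_2 = -20.6851 / 127.0971 = -0.163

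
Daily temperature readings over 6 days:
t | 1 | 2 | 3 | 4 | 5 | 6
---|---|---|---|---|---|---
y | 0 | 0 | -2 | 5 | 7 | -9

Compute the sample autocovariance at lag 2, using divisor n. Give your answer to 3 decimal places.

Mean ȳ = (0 + 0 − 2 + 5 + 7 − 9)/6 = 0.1667
Σ_{t=1}^{4}(y_t−ȳ)(y_{t+2}−ȳ) = -59.5556
γ_2 = -59.5556 / 6 = -9.926

-9.926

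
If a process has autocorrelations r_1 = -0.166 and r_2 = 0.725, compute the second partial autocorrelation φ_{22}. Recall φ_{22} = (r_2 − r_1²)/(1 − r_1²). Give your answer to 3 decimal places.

φ_{22} = (r_2 − r_1²) / (1 − r_1²)
r_1² = (-0.166)² = 0.027556
Numerator = 0.725 − 0.0276 = 0.6974; denominator = 1 − 0.0276 = 0.9724
φ_{22} = 0.6974 / 0.9724 = 0.717

0.717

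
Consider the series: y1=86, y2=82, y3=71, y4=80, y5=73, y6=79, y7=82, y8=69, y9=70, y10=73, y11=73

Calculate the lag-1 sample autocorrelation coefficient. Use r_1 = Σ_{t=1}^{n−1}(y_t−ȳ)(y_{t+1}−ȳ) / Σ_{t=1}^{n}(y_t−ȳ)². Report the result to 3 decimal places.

Mean ȳ = (86 + 82 + 71 + 80 + 73 + 79 + 82 + 69 + 70 + 73 + 73)/11 = 76.1818
Numerator Σ_{t=1}^{10}(y_t−ȳ)(y_{t+1}−ȳ) = 34.8760
Denominator Σ(y_t−ȳ)² = 333.6364
r_1 = 34.8760 / 333.6364 = 0.105

0.105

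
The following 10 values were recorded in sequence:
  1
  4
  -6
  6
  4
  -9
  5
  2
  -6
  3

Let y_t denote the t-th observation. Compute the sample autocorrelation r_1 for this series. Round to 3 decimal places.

Mean ȳ = (1 + 4 − 6 + 6 + 4 − 9 + 5 + 2 − 6 + 3)/10 = 0.4000
Numerator Σ_{t=1}^{9}(y_t−ȳ)(y_{t+1}−ȳ) = -133.1600
Denominator Σ(y_t−ȳ)² = 258.4000
r_1 = -133.1600 / 258.4000 = -0.515

-0.515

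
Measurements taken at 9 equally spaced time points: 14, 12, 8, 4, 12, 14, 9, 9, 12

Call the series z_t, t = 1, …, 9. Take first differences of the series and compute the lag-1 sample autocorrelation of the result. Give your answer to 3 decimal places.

-0.020

First differences Δz: -2, -4, -4, 8, 2, -5, 0, 3
Mean of differences = -0.2500
Numerator Σ(Δz_t−Δz̄)(Δz_{t+1}−Δz̄) = -2.8125
Denominator Σ(Δz_t−Δz̄)² = 137.5000
r_1(Δz) = -2.8125 / 137.5000 = -0.020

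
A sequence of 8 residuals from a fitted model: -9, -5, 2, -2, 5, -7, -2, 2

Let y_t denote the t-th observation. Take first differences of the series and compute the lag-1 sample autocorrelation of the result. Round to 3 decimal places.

-0.535

First differences Δy: 4, 7, -4, 7, -12, 5, 4
Mean of differences = 1.5714
Numerator Σ(Δy_t−Δȳ)(Δy_{t+1}−Δȳ) = -159.1837
Denominator Σ(Δy_t−Δȳ)² = 297.7143
r_1(Δy) = -159.1837 / 297.7143 = -0.535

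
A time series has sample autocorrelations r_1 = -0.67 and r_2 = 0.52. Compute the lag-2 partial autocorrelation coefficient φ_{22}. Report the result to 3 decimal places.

0.129

φ_{22} = (r_2 − r_1²) / (1 − r_1²)
r_1² = (-0.67)² = 0.4489
Numerator = 0.52 − 0.4489 = 0.0711; denominator = 1 − 0.4489 = 0.5511
φ_{22} = 0.0711 / 0.5511 = 0.129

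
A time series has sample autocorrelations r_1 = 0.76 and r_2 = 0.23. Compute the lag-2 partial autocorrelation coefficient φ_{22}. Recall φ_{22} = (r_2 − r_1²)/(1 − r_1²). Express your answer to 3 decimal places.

φ_{22} = (r_2 − r_1²) / (1 − r_1²)
r_1² = (0.76)² = 0.5776
Numerator = 0.23 − 0.5776 = -0.3476; denominator = 1 − 0.5776 = 0.4224
φ_{22} = -0.3476 / 0.4224 = -0.823

-0.823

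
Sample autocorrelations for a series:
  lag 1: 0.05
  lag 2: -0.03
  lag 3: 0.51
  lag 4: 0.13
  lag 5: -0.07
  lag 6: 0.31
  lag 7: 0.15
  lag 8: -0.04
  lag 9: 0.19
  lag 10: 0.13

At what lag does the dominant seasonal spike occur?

3

The largest autocorrelation is r_3 = 0.51, with weaker echoes at lags 6 (0.31) and 9 (0.19); the remaining lags stay at or below 0.15.
The dominant spike at lag 3 indicates a seasonal period of 3.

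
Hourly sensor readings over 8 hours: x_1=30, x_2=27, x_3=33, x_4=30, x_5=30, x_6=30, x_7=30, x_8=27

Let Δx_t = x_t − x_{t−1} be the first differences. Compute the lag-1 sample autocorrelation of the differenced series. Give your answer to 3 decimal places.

First differences Δx: -3, 6, -3, 0, 0, 0, -3
Mean of differences = -0.4286
Numerator Σ(Δx_t−Δx̄)(Δx_{t+1}−Δx̄) = -34.8980
Denominator Σ(Δx_t−Δx̄)² = 61.7143
r_1(Δx) = -34.8980 / 61.7143 = -0.565

-0.565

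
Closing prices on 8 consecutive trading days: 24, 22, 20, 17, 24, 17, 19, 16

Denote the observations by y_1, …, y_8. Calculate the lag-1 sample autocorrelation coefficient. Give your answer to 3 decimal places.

-0.129

Mean ȳ = (24 + 22 + 20 + 17 + 24 + 17 + 19 + 16)/8 = 19.8750
Σ(y_t−ȳ)(y_{t+1}−ȳ) = (8.7656) + (0.2656) + (-0.3594) + (-11.8594) + (-11.8594) + (2.5156) + (3.3906) = -9.1406
Denominator Σ(y_t−ȳ)² = 70.8750
r_1 = -9.1406 / 70.8750 = -0.129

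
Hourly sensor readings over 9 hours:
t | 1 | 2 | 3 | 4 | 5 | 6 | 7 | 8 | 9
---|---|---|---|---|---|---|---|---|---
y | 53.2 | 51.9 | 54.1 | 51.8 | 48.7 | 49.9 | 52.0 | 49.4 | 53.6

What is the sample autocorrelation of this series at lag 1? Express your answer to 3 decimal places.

Mean ȳ = (53.2 + 51.9 + 54.1 + 51.8 + 48.7 + 49.9 + 52.0 + 49.4 + 53.6)/9 = 51.6222
Numerator Σ_{t=1}^{8}(y_t−ȳ)(y_{t+1}−ȳ) = 0.1951
Denominator Σ(y_t−ȳ)² = 29.2356
r_1 = 0.1951 / 29.2356 = 0.007

0.007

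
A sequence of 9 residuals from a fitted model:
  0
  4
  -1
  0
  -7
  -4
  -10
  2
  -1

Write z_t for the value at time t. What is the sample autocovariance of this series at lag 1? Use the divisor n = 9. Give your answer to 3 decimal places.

Mean z̄ = (0 + 4 − 1 + 0 − 7 − 4 − 10 + 2 − 1)/9 = -1.8889
Σ_{t=1}^{8}(z_t−z̄)(z_{t+1}−z̄) = 8.2099
γ_1 = 8.2099 / 9 = 0.912

0.912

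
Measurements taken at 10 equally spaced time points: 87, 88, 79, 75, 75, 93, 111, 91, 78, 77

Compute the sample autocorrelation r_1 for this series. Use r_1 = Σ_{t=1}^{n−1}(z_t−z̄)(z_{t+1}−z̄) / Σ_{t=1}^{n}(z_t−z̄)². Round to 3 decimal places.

0.389

Mean z̄ = (87 + 88 + 79 + 75 + 75 + 93 + 111 + 91 + 78 + 77)/10 = 85.4000
Numerator Σ_{t=1}^{9}(z_t−z̄)(z_{t+1}−z̄) = 441.8400
Denominator Σ(z_t−z̄)² = 1136.4000
r_1 = 441.8400 / 1136.4000 = 0.389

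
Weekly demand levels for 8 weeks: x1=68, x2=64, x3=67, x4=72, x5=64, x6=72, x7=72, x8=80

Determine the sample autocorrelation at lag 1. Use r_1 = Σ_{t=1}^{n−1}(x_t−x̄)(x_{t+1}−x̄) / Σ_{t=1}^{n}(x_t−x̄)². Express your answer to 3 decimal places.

Mean x̄ = (68 + 64 + 67 + 72 + 64 + 72 + 72 + 80)/8 = 69.8750
Deviations from mean: -1.8750, -5.8750, -2.8750, 2.1250, -5.8750, 2.1250, 2.1250, 10.1250
Σ(x_t−x̄)(x_{t+1}−x̄) = (11.0156) + (16.8906) + (-6.1094) + (-12.4844) + (-12.4844) + (4.5156) + (21.5156) = 22.8594
Denominator Σ(x_t−x̄)² = 196.8750
r_1 = 22.8594 / 196.8750 = 0.116

0.116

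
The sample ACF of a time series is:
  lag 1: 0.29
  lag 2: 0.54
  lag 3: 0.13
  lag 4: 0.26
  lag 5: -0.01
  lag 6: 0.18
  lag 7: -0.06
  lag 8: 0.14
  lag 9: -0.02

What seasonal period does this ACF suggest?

2

The largest autocorrelation is r_2 = 0.54; the remaining lags stay at or below 0.29.
The dominant spike at lag 2 indicates a seasonal period of 2.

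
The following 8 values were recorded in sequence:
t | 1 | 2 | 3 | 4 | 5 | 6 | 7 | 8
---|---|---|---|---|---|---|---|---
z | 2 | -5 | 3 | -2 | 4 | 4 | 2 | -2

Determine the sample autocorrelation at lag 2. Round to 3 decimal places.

Mean z̄ = (2 − 5 + 3 − 2 + 4 + 4 + 2 − 2)/8 = 0.7500
Deviations from mean: 1.2500, -5.7500, 2.2500, -2.7500, 3.2500, 3.2500, 1.2500, -2.7500
Σ(z_t−z̄)(z_{t+2}−z̄) = (2.8125) + (15.8125) + (7.3125) + (-8.9375) + (4.0625) + (-8.9375) = 12.1250
Denominator Σ(z_t−z̄)² = 77.5000
r_2 = 12.1250 / 77.5000 = 0.156

0.156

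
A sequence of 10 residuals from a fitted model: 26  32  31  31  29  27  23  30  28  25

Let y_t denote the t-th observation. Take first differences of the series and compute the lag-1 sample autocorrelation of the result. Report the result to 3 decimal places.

First differences Δy: 6, -1, 0, -2, -2, -4, 7, -2, -3
Mean of differences = -0.1111
Numerator Σ(Δy_t−Δȳ)(Δy_{t+1}−Δȳ) = -30.4568
Denominator Σ(Δy_t−Δȳ)² = 122.8889
r_1(Δy) = -30.4568 / 122.8889 = -0.248

-0.248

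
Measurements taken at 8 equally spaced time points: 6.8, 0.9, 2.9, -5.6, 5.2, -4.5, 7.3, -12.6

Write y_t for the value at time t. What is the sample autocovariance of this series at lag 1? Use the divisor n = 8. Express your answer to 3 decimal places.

-23.147

Mean ȳ = (6.8 + 0.9 + 2.9 − 5.6 + 5.2 − 4.5 + 7.3 − 12.6)/8 = 0.0500
Σ_{t=1}^{7}(y_t−ȳ)(y_{t+1}−ȳ) = -185.1725
γ_1 = -185.1725 / 8 = -23.147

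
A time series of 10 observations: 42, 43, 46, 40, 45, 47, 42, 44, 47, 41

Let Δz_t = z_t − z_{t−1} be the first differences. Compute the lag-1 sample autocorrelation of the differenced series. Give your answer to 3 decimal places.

First differences Δz: 1, 3, -6, 5, 2, -5, 2, 3, -6
Mean of differences = -0.1111
Numerator Σ(Δz_t−Δz̄)(Δz_{t+1}−Δz̄) = -66.5679
Denominator Σ(Δz_t−Δz̄)² = 148.8889
r_1(Δz) = -66.5679 / 148.8889 = -0.447

-0.447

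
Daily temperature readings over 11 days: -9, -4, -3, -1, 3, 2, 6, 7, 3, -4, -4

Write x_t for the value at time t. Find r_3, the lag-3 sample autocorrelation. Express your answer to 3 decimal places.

Mean x̄ = (-9 − 4 − 3 − 1 + 3 + 2 + 6 + 7 + 3 − 4 − 4)/11 = -0.3636
Numerator Σ_{t=1}^{8}(x_t−x̄)(x_{t+3}−x̄) = -34.2149
Denominator Σ(x_t−x̄)² = 244.5455
r_3 = -34.2149 / 244.5455 = -0.140

-0.140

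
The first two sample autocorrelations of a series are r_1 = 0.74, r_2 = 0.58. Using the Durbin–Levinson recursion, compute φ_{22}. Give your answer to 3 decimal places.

φ_{22} = (r_2 − r_1²) / (1 − r_1²)
r_1² = (0.74)² = 0.5476
Numerator = 0.58 − 0.5476 = 0.0324; denominator = 1 − 0.5476 = 0.4524
φ_{22} = 0.0324 / 0.4524 = 0.072

0.072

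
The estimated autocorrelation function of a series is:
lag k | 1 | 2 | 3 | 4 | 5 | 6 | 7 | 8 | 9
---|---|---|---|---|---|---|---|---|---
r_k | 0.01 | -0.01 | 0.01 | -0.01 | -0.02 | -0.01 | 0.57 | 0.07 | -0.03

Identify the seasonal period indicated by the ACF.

The largest autocorrelation is r_7 = 0.57; the remaining lags stay at or below 0.07.
The dominant spike at lag 7 indicates a seasonal period of 7.

7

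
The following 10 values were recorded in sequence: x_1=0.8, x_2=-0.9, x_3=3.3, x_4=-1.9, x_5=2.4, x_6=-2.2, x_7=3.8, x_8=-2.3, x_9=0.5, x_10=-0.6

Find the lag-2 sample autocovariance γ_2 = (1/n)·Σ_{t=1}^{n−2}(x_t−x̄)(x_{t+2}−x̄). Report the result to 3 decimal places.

Mean x̄ = (0.8 − 0.9 + 3.3 − 1.9 + 2.4 − 2.2 + 3.8 − 2.3 + 0.5 − 0.6)/10 = 0.2900
Σ_{t=1}^{8}(x_t−x̄)(x_{t+2}−x̄) = 32.8428
γ_2 = 32.8428 / 10 = 3.284

3.284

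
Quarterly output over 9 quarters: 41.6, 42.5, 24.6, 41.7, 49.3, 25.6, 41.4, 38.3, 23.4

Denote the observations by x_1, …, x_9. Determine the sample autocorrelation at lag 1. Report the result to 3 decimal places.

Mean x̄ = (41.6 + 42.5 + 24.6 + 41.7 + 49.3 + 25.6 + 41.4 + 38.3 + 23.4)/9 = 36.4889
Numerator Σ_{t=1}^{8}(x_t−x̄)(x_{t+1}−x̄) = -243.7223
Denominator Σ(x_t−x̄)² = 712.1689
r_1 = -243.7223 / 712.1689 = -0.342

-0.342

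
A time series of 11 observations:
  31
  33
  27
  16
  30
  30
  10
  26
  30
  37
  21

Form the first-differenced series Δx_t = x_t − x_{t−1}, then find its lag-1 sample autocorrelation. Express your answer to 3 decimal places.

First differences Δx: 2, -6, -11, 14, 0, -20, 16, 4, 7, -16
Mean of differences = -1.0000
Numerator Σ(Δx_t−Δx̄)(Δx_{t+1}−Δx̄) = -437.0000
Denominator Σ(Δx_t−Δx̄)² = 1324.0000
r_1(Δx) = -437.0000 / 1324.0000 = -0.330

-0.330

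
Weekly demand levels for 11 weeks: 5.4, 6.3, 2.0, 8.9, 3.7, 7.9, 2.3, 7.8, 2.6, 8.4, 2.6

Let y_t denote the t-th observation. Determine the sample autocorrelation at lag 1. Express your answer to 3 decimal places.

Mean ȳ = (5.4 + 6.3 + 2.0 + 8.9 + 3.7 + 7.9 + 2.3 + 7.8 + 2.6 + 8.4 + 2.6)/11 = 5.2636
Numerator Σ_{t=1}^{10}(y_t−ȳ)(y_{t+1}−ȳ) = -63.7113
Denominator Σ(y_t−ȳ)² = 73.6055
r_1 = -63.7113 / 73.6055 = -0.866

-0.866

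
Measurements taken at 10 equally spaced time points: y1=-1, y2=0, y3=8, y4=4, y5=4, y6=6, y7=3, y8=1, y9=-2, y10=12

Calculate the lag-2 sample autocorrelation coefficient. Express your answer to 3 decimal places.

-0.258

Mean ȳ = (-1 + 0 + 8 + 4 + 4 + 6 + 3 + 1 − 2 + 12)/10 = 3.5000
Numerator Σ_{t=1}^{8}(y_t−ȳ)(y_{t+2}−ȳ) = -43.5000
Denominator Σ(y_t−ȳ)² = 168.5000
r_2 = -43.5000 / 168.5000 = -0.258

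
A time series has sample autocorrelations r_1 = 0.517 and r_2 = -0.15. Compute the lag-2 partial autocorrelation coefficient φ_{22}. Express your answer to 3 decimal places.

-0.570

φ_{22} = (r_2 − r_1²) / (1 − r_1²)
r_1² = (0.517)² = 0.267289
Numerator = -0.15 − 0.2673 = -0.4173; denominator = 1 − 0.2673 = 0.7327
φ_{22} = -0.4173 / 0.7327 = -0.570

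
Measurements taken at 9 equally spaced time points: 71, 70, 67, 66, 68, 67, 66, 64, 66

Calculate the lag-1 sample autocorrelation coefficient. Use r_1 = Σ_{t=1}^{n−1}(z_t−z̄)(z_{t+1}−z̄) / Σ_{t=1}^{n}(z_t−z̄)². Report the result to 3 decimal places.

Mean z̄ = (71 + 70 + 67 + 66 + 68 + 67 + 66 + 64 + 66)/9 = 67.2222
Numerator Σ_{t=1}^{8}(z_t−z̄)(z_{t+1}−z̄) = 17.1728
Denominator Σ(z_t−z̄)² = 37.5556
r_1 = 17.1728 / 37.5556 = 0.457

0.457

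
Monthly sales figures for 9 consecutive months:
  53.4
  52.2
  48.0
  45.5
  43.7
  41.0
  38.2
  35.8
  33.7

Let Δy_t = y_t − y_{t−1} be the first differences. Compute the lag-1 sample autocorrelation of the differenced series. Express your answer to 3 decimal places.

-0.416

First differences Δy: -1.2, -4.2, -2.5, -1.8, -2.7, -2.8, -2.4, -2.1
Mean of differences = -2.4625
Numerator Σ(Δy_t−Δȳ)(Δy_{t+1}−Δȳ) = -2.2289
Denominator Σ(Δy_t−Δȳ)² = 5.3588
r_1(Δy) = -2.2289 / 5.3588 = -0.416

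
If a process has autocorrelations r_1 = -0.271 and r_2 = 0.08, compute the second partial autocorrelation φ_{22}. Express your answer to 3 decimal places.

φ_{22} = (r_2 − r_1²) / (1 − r_1²)
r_1² = (-0.271)² = 0.073441
Numerator = 0.08 − 0.0734 = 0.0066; denominator = 1 − 0.0734 = 0.9266
φ_{22} = 0.0066 / 0.9266 = 0.007

0.007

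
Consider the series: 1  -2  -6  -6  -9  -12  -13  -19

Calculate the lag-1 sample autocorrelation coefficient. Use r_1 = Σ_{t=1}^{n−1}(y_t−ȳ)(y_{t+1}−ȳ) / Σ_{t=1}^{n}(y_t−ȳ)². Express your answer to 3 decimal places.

Mean ȳ = (1 − 2 − 6 − 6 − 9 − 12 − 13 − 19)/8 = -8.2500
Deviations from mean: 9.2500, 6.2500, 2.2500, 2.2500, -0.7500, -3.7500, -4.7500, -10.7500
Σ(y_t−ȳ)(y_{t+1}−ȳ) = (57.8125) + (14.0625) + (5.0625) + (-1.6875) + (2.8125) + (17.8125) + (51.0625) = 146.9375
Denominator Σ(y_t−ȳ)² = 287.5000
r_1 = 146.9375 / 287.5000 = 0.511

0.511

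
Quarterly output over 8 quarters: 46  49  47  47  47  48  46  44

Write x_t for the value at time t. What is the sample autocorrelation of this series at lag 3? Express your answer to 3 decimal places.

Mean x̄ = (46 + 49 + 47 + 47 + 47 + 48 + 46 + 44)/8 = 46.7500
Deviations from mean: -0.7500, 2.2500, 0.2500, 0.2500, 0.2500, 1.2500, -0.7500, -2.7500
Numerator Σ_{t=1}^{5}(x_t−x̄)(x_{t+3}−x̄) = -0.1875
Denominator Σ(x_t−x̄)² = 15.5000
r_3 = -0.1875 / 15.5000 = -0.012

-0.012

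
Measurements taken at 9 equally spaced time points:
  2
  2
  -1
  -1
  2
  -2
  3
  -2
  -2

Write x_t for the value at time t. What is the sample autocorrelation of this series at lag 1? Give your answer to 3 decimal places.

Mean x̄ = (2 + 2 − 1 − 1 + 2 − 2 + 3 − 2 − 2)/9 = 0.1111
Numerator Σ_{t=1}^{8}(x_t−x̄)(x_{t+1}−x̄) = -11.1235
Denominator Σ(x_t−x̄)² = 34.8889
r_1 = -11.1235 / 34.8889 = -0.319

-0.319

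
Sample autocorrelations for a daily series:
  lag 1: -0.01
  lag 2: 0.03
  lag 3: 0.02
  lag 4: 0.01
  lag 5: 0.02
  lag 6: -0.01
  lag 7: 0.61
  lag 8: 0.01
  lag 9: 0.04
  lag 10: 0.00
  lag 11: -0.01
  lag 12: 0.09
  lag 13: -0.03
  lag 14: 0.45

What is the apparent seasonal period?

7

The largest autocorrelation is r_7 = 0.61, with a weaker echo at lag 14 (0.45); the remaining lags stay at or below 0.09.
The dominant spike at lag 7 indicates a seasonal period of 7.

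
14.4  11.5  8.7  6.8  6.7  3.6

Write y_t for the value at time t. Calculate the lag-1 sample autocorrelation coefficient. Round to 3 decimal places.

Mean ȳ = (14.4 + 11.5 + 8.7 + 6.8 + 6.7 + 3.6)/6 = 8.6167
Numerator Σ_{t=1}^{5}(y_t−ȳ)(y_{t+1}−ȳ) = 29.8614
Denominator Σ(y_t−ȳ)² = 73.9083
r_1 = 29.8614 / 73.9083 = 0.404

0.404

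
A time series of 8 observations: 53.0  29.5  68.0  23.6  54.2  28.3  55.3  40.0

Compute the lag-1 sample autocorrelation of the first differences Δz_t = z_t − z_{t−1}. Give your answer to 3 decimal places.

First differences Δz: -23.5, 38.5, -44.4, 30.6, -25.9, 27.0, -15.3
Mean of differences = -1.8571
Numerator Σ(Δz_t−Δz̄)(Δz_{t+1}−Δz̄) = -5833.2647
Denominator Σ(Δz_t−Δz̄)² = 6551.9771
r_1(Δz) = -5833.2647 / 6551.9771 = -0.890

-0.890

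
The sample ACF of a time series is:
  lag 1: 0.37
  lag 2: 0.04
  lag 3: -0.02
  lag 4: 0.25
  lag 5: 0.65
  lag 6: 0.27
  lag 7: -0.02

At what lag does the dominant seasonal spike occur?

The largest autocorrelation is r_5 = 0.65; the remaining lags stay at or below 0.37. The elevated value at lag 1 (0.37), dropping to 0.04 at lag 2, reflects decaying short-term dependence rather than seasonality.
The dominant spike at lag 5 indicates a seasonal period of 5.

5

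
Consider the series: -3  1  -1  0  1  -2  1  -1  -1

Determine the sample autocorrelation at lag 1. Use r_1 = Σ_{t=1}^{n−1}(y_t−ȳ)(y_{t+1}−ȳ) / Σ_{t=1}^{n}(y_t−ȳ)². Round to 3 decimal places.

Mean ȳ = (-3 + 1 − 1 + 0 + 1 − 2 + 1 − 1 − 1)/9 = -0.5556
Numerator Σ_{t=1}^{8}(y_t−ȳ)(y_{t+1}−ȳ) = -8.8642
Denominator Σ(y_t−ȳ)² = 16.2222
r_1 = -8.8642 / 16.2222 = -0.546

-0.546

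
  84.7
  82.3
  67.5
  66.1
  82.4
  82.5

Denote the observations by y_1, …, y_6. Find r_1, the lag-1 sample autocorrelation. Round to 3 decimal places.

Mean ȳ = (84.7 + 82.3 + 67.5 + 66.1 + 82.4 + 82.5)/6 = 77.5833
Deviations from mean: 7.1167, 4.7167, -10.0833, -11.4833, 4.8167, 4.9167
Σ(y_t−ȳ)(y_{t+1}−ȳ) = (33.5669) + (-47.5597) + (115.7903) + (-55.3114) + (23.6819) = 70.1681
Denominator Σ(y_t−ȳ)² = 353.8083
r_1 = 70.1681 / 353.8083 = 0.198

0.198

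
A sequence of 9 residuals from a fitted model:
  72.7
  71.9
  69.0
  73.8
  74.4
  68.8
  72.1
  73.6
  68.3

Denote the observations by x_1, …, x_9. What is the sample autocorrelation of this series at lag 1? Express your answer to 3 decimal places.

-0.341

Mean x̄ = (72.7 + 71.9 + 69.0 + 73.8 + 74.4 + 68.8 + 72.1 + 73.6 + 68.3)/9 = 71.6222
Numerator Σ_{t=1}^{8}(x_t−x̄)(x_{t+1}−x̄) = -14.9038
Denominator Σ(x_t−x̄)² = 43.7156
r_1 = -14.9038 / 43.7156 = -0.341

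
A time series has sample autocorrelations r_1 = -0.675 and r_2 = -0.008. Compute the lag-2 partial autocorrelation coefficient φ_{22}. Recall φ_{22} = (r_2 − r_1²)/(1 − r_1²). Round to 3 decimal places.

-0.852

φ_{22} = (r_2 − r_1²) / (1 − r_1²)
r_1² = (-0.675)² = 0.455625
Numerator = -0.008 − 0.4556 = -0.4636; denominator = 1 − 0.4556 = 0.5444
φ_{22} = -0.4636 / 0.5444 = -0.852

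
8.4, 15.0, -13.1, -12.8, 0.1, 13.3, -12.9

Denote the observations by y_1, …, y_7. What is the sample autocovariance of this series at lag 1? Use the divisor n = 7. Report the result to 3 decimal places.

Mean ȳ = (8.4 + 15.0 − 13.1 − 12.8 + 0.1 + 13.3 − 12.9)/7 = -0.2857
Deviations: 8.6857, 15.2857, -12.8143, -12.5143, 0.3857, 13.5857, -12.6143
Σ_{t=1}^{6}(y_t−ȳ)(y_{t+1}−ȳ) = -73.7073
γ_1 = -73.7073 / 7 = -10.530

-10.530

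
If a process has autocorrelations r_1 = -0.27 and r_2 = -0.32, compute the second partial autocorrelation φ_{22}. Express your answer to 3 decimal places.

φ_{22} = (r_2 − r_1²) / (1 − r_1²)
r_1² = (-0.27)² = 0.0729
Numerator = -0.32 − 0.0729 = -0.3929; denominator = 1 − 0.0729 = 0.9271
φ_{22} = -0.3929 / 0.9271 = -0.424

-0.424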